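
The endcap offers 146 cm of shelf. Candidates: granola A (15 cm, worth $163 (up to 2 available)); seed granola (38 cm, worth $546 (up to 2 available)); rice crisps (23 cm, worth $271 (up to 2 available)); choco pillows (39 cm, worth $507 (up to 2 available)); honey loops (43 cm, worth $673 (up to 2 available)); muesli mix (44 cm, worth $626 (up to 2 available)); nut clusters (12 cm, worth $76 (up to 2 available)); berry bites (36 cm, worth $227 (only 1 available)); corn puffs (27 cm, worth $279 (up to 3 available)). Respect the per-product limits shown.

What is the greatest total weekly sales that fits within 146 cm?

2135

Density check — honey loops 15.65, seed granola 14.37, muesli mix 14.23, choco pillows 13.00 are the best per cm.
Greedy by ratio would take granola A + seed granola + 2×honey loops: 139 cm used, total 2055.
The 38 cm tied up in seed granola is better spent on muesli mix — total rises to 2135 (145 cm).
That's the maximum — no swap from here does better than 2135.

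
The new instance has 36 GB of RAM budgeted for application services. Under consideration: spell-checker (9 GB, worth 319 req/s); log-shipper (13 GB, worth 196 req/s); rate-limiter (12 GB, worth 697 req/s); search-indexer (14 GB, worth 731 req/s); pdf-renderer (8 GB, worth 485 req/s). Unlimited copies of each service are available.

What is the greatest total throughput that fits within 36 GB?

Taking the top-ratio services first gives 4×pdf-renderer for 1940 (32 GB).
The 8 GB tied up in pdf-renderer is better spent on rate-limiter — total rises to 2152 (36 GB).
No other feasible combination exceeds 2152.

2152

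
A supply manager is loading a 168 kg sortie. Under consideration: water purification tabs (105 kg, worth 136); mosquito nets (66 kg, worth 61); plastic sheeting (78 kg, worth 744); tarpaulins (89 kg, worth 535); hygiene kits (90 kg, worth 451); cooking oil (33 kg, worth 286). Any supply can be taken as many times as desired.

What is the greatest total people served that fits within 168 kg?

1488

Taking 2×plastic sheeting: 156 kg used, 1488 in people served.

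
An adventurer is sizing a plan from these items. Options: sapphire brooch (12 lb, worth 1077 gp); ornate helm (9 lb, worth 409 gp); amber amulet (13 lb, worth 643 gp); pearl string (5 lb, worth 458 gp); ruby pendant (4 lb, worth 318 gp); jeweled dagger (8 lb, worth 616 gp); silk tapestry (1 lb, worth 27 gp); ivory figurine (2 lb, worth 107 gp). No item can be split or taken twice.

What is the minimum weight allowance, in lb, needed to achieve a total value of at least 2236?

27

Look for the lowest-weight combination reaching 2236.
Taking sapphire brooch + pearl string + jeweled dagger + ivory figurine gives 2258 (≥ 2236) for 27 lb.
Below 27 lb the best achievable stays under 2236.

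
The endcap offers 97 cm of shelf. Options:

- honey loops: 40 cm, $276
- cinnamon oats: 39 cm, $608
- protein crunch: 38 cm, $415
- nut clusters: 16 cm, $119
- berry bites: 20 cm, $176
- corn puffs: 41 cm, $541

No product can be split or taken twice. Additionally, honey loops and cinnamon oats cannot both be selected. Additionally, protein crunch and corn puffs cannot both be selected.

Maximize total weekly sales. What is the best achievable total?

By weekly sales per cm: cinnamon oats 15.59, corn puffs 13.20, protein crunch 10.92, berry bites 8.80 lead.
Best packing: cinnamon oats + nut clusters + corn puffs — 96 cm, 1268 total.

1268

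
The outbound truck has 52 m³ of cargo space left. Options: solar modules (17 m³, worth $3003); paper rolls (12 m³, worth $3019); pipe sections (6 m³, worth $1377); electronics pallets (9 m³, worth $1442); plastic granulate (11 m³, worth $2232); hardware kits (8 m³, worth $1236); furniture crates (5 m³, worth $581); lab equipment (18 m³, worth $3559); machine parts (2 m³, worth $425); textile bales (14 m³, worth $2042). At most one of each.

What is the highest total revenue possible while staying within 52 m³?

By revenue per m³: paper rolls 251.58, pipe sections 229.50, machine parts 212.50, plastic granulate 202.91 lead.
The ratio heuristic lands on paper rolls + pipe sections + plastic granulate + lab equipment + machine parts (10612) but leaves 3 m³ idle.
Replace machine parts with furniture crates: the trade gains 156 net, giving 10768 at 52 m³.
That's the maximum — no swap from here does better than 10768.

10768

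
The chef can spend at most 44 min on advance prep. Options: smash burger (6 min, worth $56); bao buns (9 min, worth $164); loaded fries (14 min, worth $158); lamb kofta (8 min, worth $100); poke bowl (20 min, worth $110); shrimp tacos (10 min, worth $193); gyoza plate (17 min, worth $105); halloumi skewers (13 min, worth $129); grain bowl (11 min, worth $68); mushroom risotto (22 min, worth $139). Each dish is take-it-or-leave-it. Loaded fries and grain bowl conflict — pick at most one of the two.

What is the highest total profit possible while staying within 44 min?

By profit per min: shrimp tacos 19.30, bao buns 18.22, lamb kofta 12.50 lead.
Best packing: bao buns + loaded fries + lamb kofta + shrimp tacos — 41 min, 615 total.

615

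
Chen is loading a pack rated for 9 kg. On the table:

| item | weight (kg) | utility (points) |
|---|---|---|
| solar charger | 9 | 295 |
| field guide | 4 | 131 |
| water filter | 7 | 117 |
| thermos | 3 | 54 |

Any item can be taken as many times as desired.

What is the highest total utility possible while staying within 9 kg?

295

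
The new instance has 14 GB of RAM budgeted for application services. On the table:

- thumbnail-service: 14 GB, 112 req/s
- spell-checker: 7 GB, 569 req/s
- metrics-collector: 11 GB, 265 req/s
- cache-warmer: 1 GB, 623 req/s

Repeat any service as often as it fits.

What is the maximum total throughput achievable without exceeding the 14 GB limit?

By throughput per GB: cache-warmer 623.00, spell-checker 81.29, metrics-collector 24.09 lead.
14×cache-warmer uses 14 of the 14 GB and totals 8722.
No other feasible combination exceeds 8722.

8722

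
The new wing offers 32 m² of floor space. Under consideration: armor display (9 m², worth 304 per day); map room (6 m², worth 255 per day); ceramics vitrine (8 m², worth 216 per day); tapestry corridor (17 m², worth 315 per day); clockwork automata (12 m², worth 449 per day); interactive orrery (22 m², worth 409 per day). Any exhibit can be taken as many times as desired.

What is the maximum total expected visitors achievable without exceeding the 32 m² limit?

By expected visitors per m²: map room 42.50, clockwork automata 37.42, armor display 33.78 lead.
Best packing: 5×map room — 30 m², 1275 total.
Every other selection either busts 32 m² or fails to beat 1275.

1275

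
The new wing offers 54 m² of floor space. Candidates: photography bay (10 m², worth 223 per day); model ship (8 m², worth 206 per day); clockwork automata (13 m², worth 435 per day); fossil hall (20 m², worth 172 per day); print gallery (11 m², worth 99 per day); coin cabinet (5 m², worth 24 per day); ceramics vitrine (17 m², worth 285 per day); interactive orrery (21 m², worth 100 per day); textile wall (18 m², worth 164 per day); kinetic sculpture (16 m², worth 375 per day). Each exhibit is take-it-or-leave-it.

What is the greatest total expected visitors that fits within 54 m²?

Greedy by ratio would take photography bay + model ship + clockwork automata + coin cabinet + kinetic sculpture: 52 m² used, total 1263.
Replace photography bay and coin cabinet with ceramics vitrine: the trade gains 38 net, giving 1301 at 54 m².
An exhaustive check of the 1024 subsets confirms 1301.

1301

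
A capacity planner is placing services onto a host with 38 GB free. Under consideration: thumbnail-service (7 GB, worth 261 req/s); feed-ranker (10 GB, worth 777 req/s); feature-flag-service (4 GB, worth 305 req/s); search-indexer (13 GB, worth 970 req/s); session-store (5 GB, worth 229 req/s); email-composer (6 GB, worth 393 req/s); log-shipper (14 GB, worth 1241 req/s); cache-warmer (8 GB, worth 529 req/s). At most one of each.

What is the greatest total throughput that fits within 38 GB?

Greedy by ratio would take feed-ranker + feature-flag-service + log-shipper + cache-warmer: 36 GB used, total 2852.
The 12 GB tied up in feature-flag-service and cache-warmer is better spent on search-indexer — total rises to 2988 (37 GB).

2988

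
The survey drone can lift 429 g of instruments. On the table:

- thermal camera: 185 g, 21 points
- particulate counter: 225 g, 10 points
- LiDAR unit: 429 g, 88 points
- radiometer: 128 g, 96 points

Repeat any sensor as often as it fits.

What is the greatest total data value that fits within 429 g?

288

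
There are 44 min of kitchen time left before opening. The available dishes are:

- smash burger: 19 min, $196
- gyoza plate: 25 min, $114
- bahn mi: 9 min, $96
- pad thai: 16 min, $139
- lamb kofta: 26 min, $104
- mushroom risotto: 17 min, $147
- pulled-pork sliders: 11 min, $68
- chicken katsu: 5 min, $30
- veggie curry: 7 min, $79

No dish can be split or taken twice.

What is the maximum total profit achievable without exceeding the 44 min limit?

431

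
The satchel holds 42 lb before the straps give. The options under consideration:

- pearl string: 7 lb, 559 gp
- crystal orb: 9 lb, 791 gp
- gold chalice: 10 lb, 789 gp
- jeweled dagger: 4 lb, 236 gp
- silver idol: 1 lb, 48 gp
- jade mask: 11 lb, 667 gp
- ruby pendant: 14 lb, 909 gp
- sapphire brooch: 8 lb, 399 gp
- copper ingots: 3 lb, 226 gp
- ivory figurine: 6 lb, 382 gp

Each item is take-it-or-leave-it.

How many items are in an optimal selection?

5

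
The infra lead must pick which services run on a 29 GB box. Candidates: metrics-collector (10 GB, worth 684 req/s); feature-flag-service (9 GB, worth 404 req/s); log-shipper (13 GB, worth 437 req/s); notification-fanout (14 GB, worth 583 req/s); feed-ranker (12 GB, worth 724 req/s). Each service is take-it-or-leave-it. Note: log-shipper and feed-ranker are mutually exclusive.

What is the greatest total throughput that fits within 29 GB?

1408

Ranking by ratio (throughput/GB): metrics-collector 68.40, feed-ranker 60.33, feature-flag-service 44.89.
The ratio ordering already packs tightly: metrics-collector + feed-ranker, 22 GB, 1408.
Next best is notification-fanout + feed-ranker at 1307 (26 GB) — short by 101.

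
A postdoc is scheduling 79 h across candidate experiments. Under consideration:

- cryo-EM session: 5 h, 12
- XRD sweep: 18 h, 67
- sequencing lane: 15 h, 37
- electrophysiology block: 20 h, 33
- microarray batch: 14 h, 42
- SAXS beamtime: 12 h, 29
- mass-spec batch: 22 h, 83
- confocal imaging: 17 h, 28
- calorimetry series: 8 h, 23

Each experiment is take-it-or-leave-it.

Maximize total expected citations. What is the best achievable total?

256

Filling by ratio: XRD sweep + sequencing lane + microarray batch + mass-spec batch + calorimetry series for 252, with 2 h left unused.
Dropping sequencing lane frees 15 h; slotting in cryo-EM session + SAXS beamtime (17 h) lifts the total to 256 at 79 h.
An exhaustive check of the 512 subsets confirms 256.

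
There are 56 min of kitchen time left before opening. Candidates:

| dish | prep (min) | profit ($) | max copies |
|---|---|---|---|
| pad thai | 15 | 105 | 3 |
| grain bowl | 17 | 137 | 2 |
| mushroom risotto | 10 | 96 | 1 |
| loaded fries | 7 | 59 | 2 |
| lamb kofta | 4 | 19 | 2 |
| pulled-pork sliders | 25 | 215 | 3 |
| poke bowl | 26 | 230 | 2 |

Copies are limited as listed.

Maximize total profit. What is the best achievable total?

479

Greedy by ratio would take mushroom risotto + 2×loaded fries + lamb kofta + poke bowl: 54 min used, total 463.
Replace mushroom risotto and 2×loaded fries with poke bowl: the trade gains 16 net, giving 479 at 56 min.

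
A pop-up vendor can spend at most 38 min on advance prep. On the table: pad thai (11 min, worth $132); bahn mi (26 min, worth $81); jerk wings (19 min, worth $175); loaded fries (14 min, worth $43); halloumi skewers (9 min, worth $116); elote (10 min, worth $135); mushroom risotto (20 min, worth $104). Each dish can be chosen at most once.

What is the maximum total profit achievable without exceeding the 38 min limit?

426

Filling by ratio: pad thai + halloumi skewers + elote for 383, with 8 min left unused.
The 11 min tied up in pad thai is better spent on jerk wings — total rises to 426 (38 min).
That's the maximum — no swap from here does better than 426.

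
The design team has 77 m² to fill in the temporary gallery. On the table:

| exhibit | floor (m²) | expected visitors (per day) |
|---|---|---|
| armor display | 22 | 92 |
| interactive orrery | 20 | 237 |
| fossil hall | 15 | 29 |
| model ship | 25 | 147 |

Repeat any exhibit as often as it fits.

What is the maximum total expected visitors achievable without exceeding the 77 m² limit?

Ranking by ratio (expected visitors/m²): interactive orrery 11.85, model ship 5.88, armor display 4.18, fossil hall 1.93.
The ratio ordering already packs tightly: 3×interactive orrery + fossil hall, 75 m², 740.
The spare 2 m² is too small for any remaining exhibit, and no exchange beats 740.

740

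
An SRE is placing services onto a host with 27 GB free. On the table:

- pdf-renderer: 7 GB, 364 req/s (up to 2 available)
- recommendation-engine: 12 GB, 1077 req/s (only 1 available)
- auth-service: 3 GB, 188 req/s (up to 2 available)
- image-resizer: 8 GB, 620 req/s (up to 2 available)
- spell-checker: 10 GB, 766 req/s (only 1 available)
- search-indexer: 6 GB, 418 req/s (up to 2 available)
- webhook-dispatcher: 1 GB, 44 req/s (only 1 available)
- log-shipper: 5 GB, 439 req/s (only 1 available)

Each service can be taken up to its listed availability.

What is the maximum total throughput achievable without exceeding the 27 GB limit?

2282

Density check — recommendation-engine 89.75, log-shipper 87.80, image-resizer 77.50, spell-checker 76.60 are the best per GB.
Filling by ratio: recommendation-engine + image-resizer + webhook-dispatcher + log-shipper for 2180, with 1 GB left unused.
Dropping image-resizer and webhook-dispatcher frees 9 GB; slotting in spell-checker (10 GB) lifts the total to 2282 at 27 GB.
No other feasible combination exceeds 2282.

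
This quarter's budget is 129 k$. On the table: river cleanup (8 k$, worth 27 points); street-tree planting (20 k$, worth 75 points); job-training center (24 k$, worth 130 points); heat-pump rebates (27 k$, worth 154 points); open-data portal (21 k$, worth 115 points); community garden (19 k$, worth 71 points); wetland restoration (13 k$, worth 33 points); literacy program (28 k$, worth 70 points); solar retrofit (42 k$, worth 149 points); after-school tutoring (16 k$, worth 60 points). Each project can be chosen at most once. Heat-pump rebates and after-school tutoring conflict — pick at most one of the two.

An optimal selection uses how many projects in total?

5

The maximum projected impact within 129 k$ is 581.
job-training center + heat-pump rebates + open-data portal + wetland restoration + solar retrofit hits 581 at 127 k$.
Any selection reaching 581 contains exactly 5 projects.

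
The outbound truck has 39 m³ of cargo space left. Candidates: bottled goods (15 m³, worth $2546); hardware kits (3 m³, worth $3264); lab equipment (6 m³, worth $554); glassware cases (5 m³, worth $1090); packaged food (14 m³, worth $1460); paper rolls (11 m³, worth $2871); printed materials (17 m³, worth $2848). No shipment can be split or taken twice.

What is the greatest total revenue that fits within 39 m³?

By revenue per m³: hardware kits 1088.00, paper rolls 261.00, glassware cases 218.00, bottled goods 169.73 lead.
A density-first pass picks bottled goods + hardware kits + glassware cases + paper rolls — 9771 at 34 m³.
The 15 m³ tied up in bottled goods is better spent on printed materials — total rises to 10073 (36 m³).
Every other selection either busts 39 m³ or fails to beat 10073.

10073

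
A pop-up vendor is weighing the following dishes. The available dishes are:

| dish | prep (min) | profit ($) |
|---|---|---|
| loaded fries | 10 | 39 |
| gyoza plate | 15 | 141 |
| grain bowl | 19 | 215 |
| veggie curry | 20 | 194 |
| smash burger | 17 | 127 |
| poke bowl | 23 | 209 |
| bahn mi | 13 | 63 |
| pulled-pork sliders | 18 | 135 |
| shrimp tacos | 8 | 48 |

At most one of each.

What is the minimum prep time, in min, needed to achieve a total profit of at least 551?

57

Look for the lowest-prep combination reaching 551.
Taking gyoza plate + grain bowl + poke bowl gives 565 (≥ 551) for 57 min.
Below 57 min the best achievable stays under 551.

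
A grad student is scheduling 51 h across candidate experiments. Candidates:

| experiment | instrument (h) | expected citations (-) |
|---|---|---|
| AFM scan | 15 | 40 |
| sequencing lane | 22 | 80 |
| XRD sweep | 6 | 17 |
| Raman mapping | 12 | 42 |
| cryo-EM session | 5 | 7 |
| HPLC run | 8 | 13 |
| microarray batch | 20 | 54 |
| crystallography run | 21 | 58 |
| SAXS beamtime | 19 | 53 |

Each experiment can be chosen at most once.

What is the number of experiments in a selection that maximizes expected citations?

The maximum expected citations within 51 h is 162.
For example AFM scan + sequencing lane + Raman mapping achieves it, using 49 h.
All optima have 3 experiments.

3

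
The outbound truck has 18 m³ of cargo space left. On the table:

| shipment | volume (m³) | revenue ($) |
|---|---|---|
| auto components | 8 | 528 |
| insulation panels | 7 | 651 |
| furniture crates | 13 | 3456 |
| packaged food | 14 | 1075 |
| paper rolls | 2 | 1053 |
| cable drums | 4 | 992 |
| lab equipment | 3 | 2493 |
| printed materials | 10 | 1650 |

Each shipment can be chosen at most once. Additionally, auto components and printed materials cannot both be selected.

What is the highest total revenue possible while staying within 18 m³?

Furniture crates + paper rolls + lab equipment uses 18 of the 18 m³ and totals 7002.

7002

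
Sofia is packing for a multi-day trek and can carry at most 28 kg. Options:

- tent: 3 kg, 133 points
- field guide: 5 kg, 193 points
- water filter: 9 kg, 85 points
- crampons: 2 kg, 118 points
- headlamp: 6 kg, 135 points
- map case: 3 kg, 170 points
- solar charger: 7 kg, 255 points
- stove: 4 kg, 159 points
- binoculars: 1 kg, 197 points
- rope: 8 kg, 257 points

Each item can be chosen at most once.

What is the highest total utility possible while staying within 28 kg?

Filling by ratio: tent + field guide + crampons + map case + solar charger + stove + binoculars for 1225, with 3 kg left unused.
The 5 kg tied up in field guide is better spent on rope — total rises to 1289 (28 kg).
The closest alternative, field guide + map case + solar charger + stove + binoculars + rope, reaches only 1231.

1289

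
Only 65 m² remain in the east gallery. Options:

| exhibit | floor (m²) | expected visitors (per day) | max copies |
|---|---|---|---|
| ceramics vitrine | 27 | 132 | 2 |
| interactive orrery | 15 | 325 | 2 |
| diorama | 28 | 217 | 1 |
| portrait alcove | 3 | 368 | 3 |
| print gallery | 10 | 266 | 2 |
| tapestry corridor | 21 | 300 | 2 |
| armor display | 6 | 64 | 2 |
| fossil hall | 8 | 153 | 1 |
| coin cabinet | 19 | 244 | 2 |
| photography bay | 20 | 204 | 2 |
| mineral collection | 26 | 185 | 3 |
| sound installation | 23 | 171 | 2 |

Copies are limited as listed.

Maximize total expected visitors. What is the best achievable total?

2×interactive orrery + 3×portrait alcove + 2×print gallery + armor display uses 65 of the 65 m² and totals 2350.
Every other selection either busts 65 m² or exceeds an availability limit or fails to beat 2350.

2350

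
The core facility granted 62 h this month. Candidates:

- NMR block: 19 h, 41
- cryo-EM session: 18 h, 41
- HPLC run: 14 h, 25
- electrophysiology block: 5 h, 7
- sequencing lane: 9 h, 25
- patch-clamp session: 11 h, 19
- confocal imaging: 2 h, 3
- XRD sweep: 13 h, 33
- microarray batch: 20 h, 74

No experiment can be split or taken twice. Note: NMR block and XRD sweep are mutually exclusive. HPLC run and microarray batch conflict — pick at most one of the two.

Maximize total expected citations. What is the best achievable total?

176

The ratio ordering already packs tightly: cryo-EM session + sequencing lane + confocal imaging + XRD sweep + microarray batch, 62 h, 176.
Every other selection either busts 62 h or breaks a pairing rule or fails to beat 176.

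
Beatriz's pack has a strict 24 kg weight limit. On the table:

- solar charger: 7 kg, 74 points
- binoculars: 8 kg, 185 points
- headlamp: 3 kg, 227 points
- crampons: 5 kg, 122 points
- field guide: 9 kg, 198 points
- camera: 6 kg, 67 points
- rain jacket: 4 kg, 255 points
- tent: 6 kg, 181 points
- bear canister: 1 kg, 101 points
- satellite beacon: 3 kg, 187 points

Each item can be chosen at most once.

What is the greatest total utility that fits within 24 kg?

1077

A density-first pass picks headlamp + crampons + rain jacket + tent + bear canister + satellite beacon — 1073 at 22 kg.
Replace tent with binoculars: the trade gains 4 net, giving 1077 at 24 kg.
The closest alternative, headlamp + crampons + rain jacket + tent + bear canister + satellite beacon, reaches only 1073.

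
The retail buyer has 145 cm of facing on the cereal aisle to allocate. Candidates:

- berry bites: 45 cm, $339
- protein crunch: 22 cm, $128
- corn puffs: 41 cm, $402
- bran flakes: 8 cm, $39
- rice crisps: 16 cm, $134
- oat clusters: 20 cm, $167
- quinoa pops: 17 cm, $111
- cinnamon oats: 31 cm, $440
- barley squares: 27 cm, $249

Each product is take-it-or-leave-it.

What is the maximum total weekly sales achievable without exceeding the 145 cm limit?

The ratio ordering already packs tightly: corn puffs + bran flakes + rice crisps + oat clusters + cinnamon oats + barley squares, 143 cm, 1431.
Nothing else within 145 cm beats 1431.

1431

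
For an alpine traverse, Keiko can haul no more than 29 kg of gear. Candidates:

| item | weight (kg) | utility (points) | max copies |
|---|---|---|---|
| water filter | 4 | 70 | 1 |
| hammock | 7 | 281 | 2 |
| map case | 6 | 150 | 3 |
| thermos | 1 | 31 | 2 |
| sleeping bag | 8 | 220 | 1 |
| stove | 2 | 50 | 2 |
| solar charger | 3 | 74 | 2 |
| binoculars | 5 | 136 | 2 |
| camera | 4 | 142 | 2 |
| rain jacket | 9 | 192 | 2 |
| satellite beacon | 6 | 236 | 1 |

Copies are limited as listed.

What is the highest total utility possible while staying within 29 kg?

Ranking by ratio (utility/kg): hammock 40.14, satellite beacon 39.33, camera 35.50.
2×hammock + thermos + 2×camera + satellite beacon uses 29 of the 29 kg and totals 1113.
That's the maximum — no swap from here does better than 1113.

1113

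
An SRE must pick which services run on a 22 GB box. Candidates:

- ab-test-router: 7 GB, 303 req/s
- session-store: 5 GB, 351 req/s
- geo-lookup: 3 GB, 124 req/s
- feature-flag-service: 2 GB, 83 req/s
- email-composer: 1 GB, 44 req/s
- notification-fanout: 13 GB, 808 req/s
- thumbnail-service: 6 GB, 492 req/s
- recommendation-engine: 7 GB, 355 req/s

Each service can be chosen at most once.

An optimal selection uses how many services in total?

4

The maximum throughput within 22 GB is 1427.
For example feature-flag-service + email-composer + notification-fanout + thumbnail-service achieves it, using 22 GB.
Any selection reaching 1427 contains exactly 4 services.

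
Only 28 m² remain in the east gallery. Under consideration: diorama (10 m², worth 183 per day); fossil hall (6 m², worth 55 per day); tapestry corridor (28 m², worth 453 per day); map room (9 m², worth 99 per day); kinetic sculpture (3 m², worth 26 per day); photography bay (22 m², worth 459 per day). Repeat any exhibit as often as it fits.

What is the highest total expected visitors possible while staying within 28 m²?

514

Best packing: fossil hall + photography bay — 28 m², 514 total.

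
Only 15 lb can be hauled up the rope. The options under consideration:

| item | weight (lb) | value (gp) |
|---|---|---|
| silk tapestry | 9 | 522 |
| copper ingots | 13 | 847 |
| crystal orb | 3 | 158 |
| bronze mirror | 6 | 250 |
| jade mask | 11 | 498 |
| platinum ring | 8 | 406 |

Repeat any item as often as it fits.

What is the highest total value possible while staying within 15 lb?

Copper ingots uses 13 of the 15 lb and totals 847.
No other feasible combination exceeds 847.

847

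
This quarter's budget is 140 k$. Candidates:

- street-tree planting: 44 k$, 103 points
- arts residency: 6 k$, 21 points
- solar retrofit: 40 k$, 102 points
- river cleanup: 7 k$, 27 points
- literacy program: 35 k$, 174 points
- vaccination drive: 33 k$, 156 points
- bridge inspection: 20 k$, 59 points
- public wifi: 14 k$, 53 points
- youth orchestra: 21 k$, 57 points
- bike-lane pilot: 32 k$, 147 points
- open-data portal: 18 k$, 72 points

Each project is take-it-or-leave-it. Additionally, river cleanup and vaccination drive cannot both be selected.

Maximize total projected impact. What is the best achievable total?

Arts residency + literacy program + vaccination drive + public wifi + bike-lane pilot + open-data portal uses 138 of the 140 k$ and totals 623.

623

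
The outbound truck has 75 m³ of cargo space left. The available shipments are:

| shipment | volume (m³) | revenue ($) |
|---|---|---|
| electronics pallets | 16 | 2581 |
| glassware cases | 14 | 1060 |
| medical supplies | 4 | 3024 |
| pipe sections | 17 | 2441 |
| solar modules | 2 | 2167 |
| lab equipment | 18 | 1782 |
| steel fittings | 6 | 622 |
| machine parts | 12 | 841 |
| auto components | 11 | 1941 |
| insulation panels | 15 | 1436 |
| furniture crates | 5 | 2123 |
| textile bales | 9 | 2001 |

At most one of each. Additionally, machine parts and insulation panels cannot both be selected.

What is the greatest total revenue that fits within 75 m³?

16900

By revenue per m³: solar modules 1083.50, medical supplies 756.00, furniture crates 424.60, textile bales 222.33 lead.
The ratio ordering already packs tightly: electronics pallets + medical supplies + pipe sections + solar modules + steel fittings + auto components + furniture crates + textile bales, 70 m³, 16900.
Every other selection either busts 75 m³ or breaks a pairing rule or fails to beat 16900.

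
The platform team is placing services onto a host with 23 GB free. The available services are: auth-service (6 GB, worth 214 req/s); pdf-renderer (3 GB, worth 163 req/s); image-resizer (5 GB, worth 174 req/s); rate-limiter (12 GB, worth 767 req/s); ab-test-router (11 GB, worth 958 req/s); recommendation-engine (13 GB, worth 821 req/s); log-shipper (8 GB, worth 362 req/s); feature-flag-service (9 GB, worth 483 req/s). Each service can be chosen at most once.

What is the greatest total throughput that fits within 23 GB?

1725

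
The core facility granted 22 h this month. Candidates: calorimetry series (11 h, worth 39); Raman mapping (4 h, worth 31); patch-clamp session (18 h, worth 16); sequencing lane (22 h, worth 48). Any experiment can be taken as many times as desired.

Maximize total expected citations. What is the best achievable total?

155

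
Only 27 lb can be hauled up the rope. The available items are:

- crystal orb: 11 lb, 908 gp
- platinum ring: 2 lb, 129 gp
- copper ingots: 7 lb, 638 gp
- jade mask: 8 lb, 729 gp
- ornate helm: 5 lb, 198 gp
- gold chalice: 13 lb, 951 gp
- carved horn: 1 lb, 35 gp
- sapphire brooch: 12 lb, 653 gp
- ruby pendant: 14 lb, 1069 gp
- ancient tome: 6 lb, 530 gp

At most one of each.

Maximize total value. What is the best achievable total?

2310

By value per lb: copper ingots 91.14, jade mask 91.12, ancient tome 88.33 lead.
The ratio heuristic lands on platinum ring + copper ingots + jade mask + carved horn + ancient tome (2061) but leaves 3 lb idle.
Replace platinum ring and ancient tome with crystal orb: the trade gains 249 net, giving 2310 at 27 lb.
Next best is crystal orb + platinum ring + jade mask + ancient tome at 2296 (27 lb) — short by 14.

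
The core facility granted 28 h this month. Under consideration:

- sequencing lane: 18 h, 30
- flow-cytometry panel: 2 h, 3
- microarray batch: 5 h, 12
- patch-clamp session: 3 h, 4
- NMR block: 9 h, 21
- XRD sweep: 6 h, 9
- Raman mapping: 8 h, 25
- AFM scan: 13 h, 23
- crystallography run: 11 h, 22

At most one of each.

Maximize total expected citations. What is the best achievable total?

Density check — Raman mapping 3.12, microarray batch 2.40, NMR block 2.33 are the best per h.
A density-first pass picks flow-cytometry panel + microarray batch + patch-clamp session + NMR block + Raman mapping — 65 at 27 h.
Replace flow-cytometry panel and microarray batch and patch-clamp session with crystallography run: the trade gains 3 net, giving 68 at 28 h.

68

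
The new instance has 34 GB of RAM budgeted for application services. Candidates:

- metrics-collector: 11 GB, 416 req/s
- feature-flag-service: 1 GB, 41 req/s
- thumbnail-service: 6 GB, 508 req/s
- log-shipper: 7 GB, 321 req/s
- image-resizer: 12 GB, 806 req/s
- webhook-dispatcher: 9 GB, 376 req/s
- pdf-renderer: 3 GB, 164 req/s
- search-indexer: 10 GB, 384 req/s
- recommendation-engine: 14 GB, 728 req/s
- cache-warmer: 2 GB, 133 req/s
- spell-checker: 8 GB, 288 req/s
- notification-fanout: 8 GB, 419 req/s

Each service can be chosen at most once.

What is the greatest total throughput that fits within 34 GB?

2175

Ranking by ratio (throughput/GB): thumbnail-service 84.67, image-resizer 67.17, cache-warmer 66.50.
A density-first pass picks feature-flag-service + thumbnail-service + image-resizer + pdf-renderer + cache-warmer + notification-fanout — 2071 at 32 GB.
The 12 GB tied up in feature-flag-service and pdf-renderer and notification-fanout is better spent on recommendation-engine — total rises to 2175 (34 GB).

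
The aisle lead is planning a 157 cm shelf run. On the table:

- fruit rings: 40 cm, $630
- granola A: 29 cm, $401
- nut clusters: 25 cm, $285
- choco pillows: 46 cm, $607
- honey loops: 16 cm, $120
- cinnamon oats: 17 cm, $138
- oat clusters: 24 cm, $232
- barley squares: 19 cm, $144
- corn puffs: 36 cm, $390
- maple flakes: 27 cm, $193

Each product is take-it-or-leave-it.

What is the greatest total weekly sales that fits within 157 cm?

Taking fruit rings + granola A + nut clusters + choco pillows + cinnamon oats: 157 cm used, 2061 in weekly sales.

2061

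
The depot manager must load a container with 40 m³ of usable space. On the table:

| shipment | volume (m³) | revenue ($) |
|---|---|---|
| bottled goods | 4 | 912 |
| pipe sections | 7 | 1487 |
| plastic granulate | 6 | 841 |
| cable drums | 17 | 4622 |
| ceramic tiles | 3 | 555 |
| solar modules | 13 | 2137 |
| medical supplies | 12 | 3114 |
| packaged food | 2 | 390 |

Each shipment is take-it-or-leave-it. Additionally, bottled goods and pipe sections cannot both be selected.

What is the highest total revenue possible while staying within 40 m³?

9778

Best packing: pipe sections + cable drums + ceramic tiles + medical supplies — 39 m³, 9778 total.
Next best is pipe sections + cable drums + medical supplies + packaged food at 9613 (38 m³) — short by 165.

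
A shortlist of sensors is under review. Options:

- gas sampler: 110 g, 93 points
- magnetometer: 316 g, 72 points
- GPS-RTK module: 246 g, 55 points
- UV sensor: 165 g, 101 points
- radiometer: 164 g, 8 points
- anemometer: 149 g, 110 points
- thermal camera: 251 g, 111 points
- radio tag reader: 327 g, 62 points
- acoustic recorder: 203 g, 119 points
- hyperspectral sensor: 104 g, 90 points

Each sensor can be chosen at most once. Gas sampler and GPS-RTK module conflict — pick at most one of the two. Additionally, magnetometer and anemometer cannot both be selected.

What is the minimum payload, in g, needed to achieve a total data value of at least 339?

528

Minimise g subject to total data value ≥ 339.
gas sampler + UV sensor + anemometer + hyperspectral sensor reaches 394 using 528 g.
Below 528 g the best achievable stays under 339.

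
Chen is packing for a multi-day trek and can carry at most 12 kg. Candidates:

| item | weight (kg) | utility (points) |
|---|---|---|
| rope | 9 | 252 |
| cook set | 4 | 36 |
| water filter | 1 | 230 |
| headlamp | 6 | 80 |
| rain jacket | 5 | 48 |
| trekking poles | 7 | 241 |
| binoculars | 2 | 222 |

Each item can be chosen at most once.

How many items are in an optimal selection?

3

The maximum utility within 12 kg is 704.
For example rope + water filter + binoculars achieves it, using 12 kg.
Any selection reaching 704 contains exactly 3 items.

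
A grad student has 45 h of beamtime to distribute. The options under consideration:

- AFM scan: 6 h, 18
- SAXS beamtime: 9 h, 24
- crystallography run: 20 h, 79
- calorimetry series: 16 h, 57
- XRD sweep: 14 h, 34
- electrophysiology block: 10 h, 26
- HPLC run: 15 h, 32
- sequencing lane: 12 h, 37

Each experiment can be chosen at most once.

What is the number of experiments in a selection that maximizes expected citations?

3

Best achievable expected citations is 160.
SAXS beamtime + crystallography run + calorimetry series hits 160 at 45 h.
Any selection reaching 160 contains exactly 3 experiments.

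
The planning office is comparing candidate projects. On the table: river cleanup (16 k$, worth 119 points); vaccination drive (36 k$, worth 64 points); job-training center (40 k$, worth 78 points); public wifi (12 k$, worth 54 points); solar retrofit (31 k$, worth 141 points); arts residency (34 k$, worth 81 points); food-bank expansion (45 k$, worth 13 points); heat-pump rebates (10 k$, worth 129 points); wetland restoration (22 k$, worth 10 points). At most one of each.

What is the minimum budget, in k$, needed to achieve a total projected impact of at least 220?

26

Need the lightest bundle worth ≥ 220.
river cleanup + heat-pump rebates reaches 248 using 26 k$.
No combination under 26 k$ hits 220.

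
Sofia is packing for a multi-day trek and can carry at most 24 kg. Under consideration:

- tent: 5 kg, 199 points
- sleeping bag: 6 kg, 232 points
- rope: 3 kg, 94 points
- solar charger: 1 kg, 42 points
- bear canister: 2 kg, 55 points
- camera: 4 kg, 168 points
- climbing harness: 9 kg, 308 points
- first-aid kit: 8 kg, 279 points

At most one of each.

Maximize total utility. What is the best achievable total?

By utility per kg: solar charger 42.00, camera 42.00, tent 39.80, sleeping bag 38.67 lead.
Taking tent + sleeping bag + solar charger + camera + first-aid kit: 24 kg used, 920 in utility.

920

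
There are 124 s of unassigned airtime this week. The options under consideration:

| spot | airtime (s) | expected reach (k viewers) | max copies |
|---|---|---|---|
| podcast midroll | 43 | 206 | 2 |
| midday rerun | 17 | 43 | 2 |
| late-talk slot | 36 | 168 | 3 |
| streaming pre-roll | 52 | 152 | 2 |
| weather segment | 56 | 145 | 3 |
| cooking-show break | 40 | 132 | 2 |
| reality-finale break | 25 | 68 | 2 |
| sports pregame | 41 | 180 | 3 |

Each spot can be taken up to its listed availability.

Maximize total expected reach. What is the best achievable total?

Best packing: 2×podcast midroll + late-talk slot — 122 s, 580 total.
No other feasible combination exceeds 580.

580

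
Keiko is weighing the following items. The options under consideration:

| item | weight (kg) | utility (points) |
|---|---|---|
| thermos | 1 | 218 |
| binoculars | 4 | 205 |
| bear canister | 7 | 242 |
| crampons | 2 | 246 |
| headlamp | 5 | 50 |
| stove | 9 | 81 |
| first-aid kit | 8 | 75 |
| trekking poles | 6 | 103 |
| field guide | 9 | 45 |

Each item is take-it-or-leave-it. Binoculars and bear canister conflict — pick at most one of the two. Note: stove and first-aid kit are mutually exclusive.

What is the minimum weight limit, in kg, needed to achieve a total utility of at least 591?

7

Minimise kg subject to total utility ≥ 591.
thermos + binoculars + crampons: 669 utility at 7 kg.
No combination under 7 kg hits 591.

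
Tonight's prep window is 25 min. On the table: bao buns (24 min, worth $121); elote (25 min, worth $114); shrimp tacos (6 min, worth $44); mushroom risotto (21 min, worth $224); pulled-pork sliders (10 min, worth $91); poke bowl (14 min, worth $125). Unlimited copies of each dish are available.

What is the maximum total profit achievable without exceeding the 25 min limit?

224

The ratio ordering already packs tightly: mushroom risotto, 21 min, 224.
Nothing else within 25 min beats 224.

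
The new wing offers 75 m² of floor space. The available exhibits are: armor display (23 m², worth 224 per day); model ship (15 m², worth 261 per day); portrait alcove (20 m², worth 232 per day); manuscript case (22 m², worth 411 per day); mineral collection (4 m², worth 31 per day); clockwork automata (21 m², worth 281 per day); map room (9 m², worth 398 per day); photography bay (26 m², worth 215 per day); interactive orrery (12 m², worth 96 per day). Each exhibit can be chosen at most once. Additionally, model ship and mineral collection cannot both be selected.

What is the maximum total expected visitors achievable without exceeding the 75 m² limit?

1351

Model ship + manuscript case + clockwork automata + map room uses 67 of the 75 m² and totals 1351.
An exhaustive check of the 512 subsets confirms 1351.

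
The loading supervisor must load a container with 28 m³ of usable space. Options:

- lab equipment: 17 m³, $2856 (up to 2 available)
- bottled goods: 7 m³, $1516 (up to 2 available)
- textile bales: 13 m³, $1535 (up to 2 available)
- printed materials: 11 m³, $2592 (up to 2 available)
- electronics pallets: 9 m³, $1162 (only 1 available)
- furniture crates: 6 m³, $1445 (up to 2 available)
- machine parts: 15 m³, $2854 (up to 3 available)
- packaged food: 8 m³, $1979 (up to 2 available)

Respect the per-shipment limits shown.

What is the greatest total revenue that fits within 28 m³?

Taking 2×furniture crates + 2×packaged food: 28 m³ used, 6848 in revenue.
That's the maximum — no swap from here does better than 6848.

6848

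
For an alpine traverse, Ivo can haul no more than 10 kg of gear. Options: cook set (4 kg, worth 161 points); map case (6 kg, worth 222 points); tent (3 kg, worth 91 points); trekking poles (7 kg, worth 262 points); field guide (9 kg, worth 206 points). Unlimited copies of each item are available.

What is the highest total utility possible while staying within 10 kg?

By utility per kg: cook set 40.25, trekking poles 37.43, map case 37.00 lead.
Filling by ratio: 2×cook set for 322, with 2 kg left unused.
Dropping cook set frees 4 kg; slotting in map case (6 kg) lifts the total to 383 at 10 kg.
No other feasible combination exceeds 383.

383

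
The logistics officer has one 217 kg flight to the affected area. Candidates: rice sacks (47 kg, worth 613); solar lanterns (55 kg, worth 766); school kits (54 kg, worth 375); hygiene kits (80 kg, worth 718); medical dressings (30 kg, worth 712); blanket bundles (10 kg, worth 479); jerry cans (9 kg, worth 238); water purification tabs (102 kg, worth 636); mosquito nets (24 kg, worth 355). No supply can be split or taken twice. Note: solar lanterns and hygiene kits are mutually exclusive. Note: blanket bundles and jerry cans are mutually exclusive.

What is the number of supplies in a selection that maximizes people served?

5

Optimal total is 2945.
One optimal bundle: rice sacks + solar lanterns + school kits + medical dressings + blanket bundles (196 kg).
Every optimal selection uses 5 supplies.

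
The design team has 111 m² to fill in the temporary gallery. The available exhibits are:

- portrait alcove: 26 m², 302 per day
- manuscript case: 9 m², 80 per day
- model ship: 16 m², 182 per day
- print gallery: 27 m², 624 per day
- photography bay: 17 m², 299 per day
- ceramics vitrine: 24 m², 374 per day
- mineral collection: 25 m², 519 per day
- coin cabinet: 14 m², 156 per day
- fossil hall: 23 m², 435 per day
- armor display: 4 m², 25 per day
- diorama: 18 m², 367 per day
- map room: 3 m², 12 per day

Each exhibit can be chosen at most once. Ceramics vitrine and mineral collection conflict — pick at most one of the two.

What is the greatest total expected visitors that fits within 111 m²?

2244

Ranking by ratio (expected visitors/m²): print gallery 23.11, mineral collection 20.76, diorama 20.39, fossil hall 18.91.
The ratio ordering already packs tightly: print gallery + photography bay + mineral collection + fossil hall + diorama, 110 m², 2244.
Runner-up model ship + print gallery + mineral collection + fossil hall + diorama tops out at 2127.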